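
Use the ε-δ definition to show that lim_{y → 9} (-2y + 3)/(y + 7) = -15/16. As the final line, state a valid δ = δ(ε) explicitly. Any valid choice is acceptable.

δ = min(8, (128/17)ε)

Let ε > 0. We want δ > 0 with 0 < |y − 9| < δ ⇒ |(-2y + 3)/(y + 7) + 15/16| < ε.
Combining over a common denominator, (-2y + 3)/(y + 7) + 15/16 = [(-2y + 3)·16 − (-15)·(y + 7)] / [16·(y + 7)] = -17(y − 9) / (16(y + 7)).
So |(-2y + 3)/(y + 7) + 15/16| = 17|y − 9| / (16·|y + 7|).
Restrict δ ≤ 8. Then |y − 9| < 8 gives |y + 7| = |(y − 9) + 16| ≥ 16 − 8 = 8.
Hence |(-2y + 3)/(y + 7) + 15/16| < 17|y − 9|/(16·8) = (17/128)|y − 9|, which is < ε once |y − 9| < (128/17)ε.
Take δ = min(8, (128/17)ε). Then 0 < |y − 9| < δ forces both bounds, so |(-2y + 3)/(y + 7) + 15/16| < ε.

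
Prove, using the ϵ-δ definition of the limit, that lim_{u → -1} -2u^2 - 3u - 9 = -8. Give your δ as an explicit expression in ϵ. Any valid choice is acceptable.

δ = min(1, ϵ/5)

Suppose ϵ > 0. We want δ > 0 such that 0 < |u + 1| < δ implies |(-2u^2 - 3u - 9) + 8| < ϵ.
(-2u^2 - 3u - 9) + 8 = -2u^2 - 3u - 1 = (u + 1)(-2u - 1).
So |(-2u^2 - 3u - 9) + 8| = |u + 1|·|-2u - 1|.
Assume first that |u + 1| < 1, so |u| < 2. Then |-2u - 1| ≤ 2·2 + 1 = 5.
Hence |(-2u^2 - 3u - 9) + 8| ≤ 5|u + 1| < ϵ provided |u + 1| < ϵ/5.
Choosing δ = min(1, ϵ/5) ensures both conditions, hence |(-2u^2 - 3u - 9) + 8| < ϵ.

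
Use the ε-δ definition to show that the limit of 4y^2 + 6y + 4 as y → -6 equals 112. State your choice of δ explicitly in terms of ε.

Let ε > 0. We want δ > 0 such that 0 < |y + 6| < δ implies |(4y^2 + 6y + 4) − 112| < ε.
(4y^2 + 6y + 4) − 112 = 4y^2 + 6y - 108 = (y + 6)(4y - 18).
So |(4y^2 + 6y + 4) − 112| = |y + 6|·|4y - 18|.
Require δ ≤ 1. Then |y + 6| < 1 gives |y| < 7, and by the triangle inequality |4y - 18| ≤ 4·7 + 18 = 46.
Hence |(4y^2 + 6y + 4) − 112| ≤ 46|y + 6| < ε provided |y + 6| < ε/46.
Choosing δ = min(1, ε/46) ensures both conditions, hence |(4y^2 + 6y + 4) − 112| < ε.

δ = min(1, ε/46)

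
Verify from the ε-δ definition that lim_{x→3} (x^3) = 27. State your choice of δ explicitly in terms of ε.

Fix ε > 0. We seek δ > 0 with 0 < |x − 3| < δ ⇒ |x^3 − 27| < ε.
Factor: x^3 − 27 = (x − 3)(x^2 + 3x + 9), so |x^3 − 27| = |x − 3|·|x^2 + 3x + 9|.
Restrict δ ≤ 2. Then |x − 3| < 2 gives |x| < 5, so by the triangle inequality |x^2 + 3x + 9| ≤ 5^2 + 3·5 + 9 = 49.
Hence |x^3 − 27| ≤ 49|x − 3|, which is < ε once |x − 3| < ε/49.
Take δ = min(2, ε/49). If 0 < |x − 3| < δ then both bounds hold and |x^3 − 27| ≤ 49|x − 3| < 49·(ε/49) = ε.

δ = min(2, ε/49)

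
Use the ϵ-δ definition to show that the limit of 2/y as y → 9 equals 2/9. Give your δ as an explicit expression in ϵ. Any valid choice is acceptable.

δ = min(9/2, (81/4)ϵ)

Let ϵ > 0. We seek δ > 0 such that 0 < |y − 9| < δ implies |2/y − (2/9)| < ϵ.
|2/y − (2/9)| = 2·|9 − y|/(9·|y|) = 2|y − 9|/(9|y|).
Restrict δ ≤ 9/2. Then |y − 9| < 9/2 gives |y| > 9/2, so 9|y| > 81/2.
Then |2/y − (2/9)| < 2|y − 9|/(81/2), which is < ϵ when |y − 9| < (81/4)ϵ.
Take δ = min(9/2, (81/4)ϵ). Then 0 < |y − 9| < δ gives both |y − 9| < 9/2 and |y − 9| < (81/4)ϵ, so |2/y − (2/9)| < ϵ.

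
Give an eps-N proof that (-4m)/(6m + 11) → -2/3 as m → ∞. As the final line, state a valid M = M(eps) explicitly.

M = (11/9)/eps

Fix eps > 0. For m ≥ 1, |(-4m)/(6m + 11) + 2/3| = |44|/(6(6m + 11)) = 44/(6(6m + 11)).
Since 6m + 11 ≥ 6m for m ≥ 1, this is ≤ 44/(6·6m) = (11/9)/m.
So |(-4m)/(6m + 11) + 2/3| < eps whenever m > (11/9)/eps.
Take M = (11/9)/eps. If m > M then |(-4m)/(6m + 11) + 2/3| ≤ (11/9)/m < eps.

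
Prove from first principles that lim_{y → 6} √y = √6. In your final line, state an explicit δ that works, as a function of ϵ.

Let ϵ > 0 be given. We want δ > 0 such that 0 < |y − 6| < δ implies |√y − √6| < ϵ.
Rationalise: √y − √6 = (y − 6)/(√y + √6), so |√y − √6| = |y − 6|/(√y + √6).
Restrict δ ≤ 6 so that |y − 6| < 6 forces y > 0, and then √y + √6 > √6.
Hence |√y − √6| < |y − 6|/√6, which is < ϵ once |y − 6| < √6·ϵ.
Take δ = min(6, √6·ϵ). If 0 < |y − 6| < δ then y > 0 and |√y − √6| < |y − 6|/√6 < ϵ.

δ = min(6, √6·ϵ)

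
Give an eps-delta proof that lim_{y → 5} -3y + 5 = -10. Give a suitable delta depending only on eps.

delta = eps/3

Fix eps > 0. We need delta > 0 so that 0 < |y − 5| < delta implies |(-3y + 5) + 10| < eps.
|(-3y + 5) + 10| = |-3y + 15| = 3|y − 5|.
So 3|y − 5| < eps exactly when |y − 5| < eps/3.
Choosing delta = eps/3 gives |(-3y + 5) + 10| = 3|y − 5| < eps whenever |y − 5| < delta.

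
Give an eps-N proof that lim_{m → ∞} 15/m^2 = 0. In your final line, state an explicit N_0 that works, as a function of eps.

N_0 = (15/eps)^{1/2}

Let eps > 0. For m ≥ 1, |15/m^2 − 0| = 15/m^2.
15/m^2 < eps ⇔ m^2 > 15/eps ⇔ m > (15/eps)^{1/2}.
Take N_0 = (15/eps)^{1/2}. Then m > N_0 implies 15/m^2 < eps.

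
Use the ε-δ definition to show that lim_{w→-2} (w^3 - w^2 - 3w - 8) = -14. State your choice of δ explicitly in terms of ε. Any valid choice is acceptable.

δ = min(1, ε/21)

Let ε > 0 be given. We want δ > 0 such that 0 < |w + 2| < δ implies |(w^3 - w^2 - 3w - 8) + 14| < ε.
(w^3 - w^2 - 3w - 8) + 14 = w^3 - w^2 - 3w + 6 = (w + 2)(w^2 - 3w + 3).
So |(w^3 - w^2 - 3w - 8) + 14| = |w + 2|·|w^2 - 3w + 3|.
Require δ ≤ 1. Then |w + 2| < 1 gives |w| < 3, and by the triangle inequality |w^2 - 3w + 3| ≤ 3^2 + 3·3 + 3 = 21.
Hence |(w^3 - w^2 - 3w - 8) + 14| ≤ 21|w + 2| < ε provided |w + 2| < ε/21.
Take δ = min(1, ε/21). Then 0 < |w + 2| < δ gives both |w + 2| < 1 and |w + 2| < ε/21, so |(w^3 - w^2 - 3w - 8) + 14| < ε.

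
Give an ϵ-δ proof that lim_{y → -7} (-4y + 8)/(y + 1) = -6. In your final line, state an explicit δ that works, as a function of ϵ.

δ = min(3, (3/2)ϵ)

Let ϵ > 0 be given. We want δ > 0 with 0 < |y + 7| < δ ⇒ |(-4y + 8)/(y + 1) + 6| < ϵ.
Combining over a common denominator, (-4y + 8)/(y + 1) + 6 = [(-4y + 8)·(-6) − 36·(y + 1)] / [(-6)·(y + 1)] = -12(y + 7) / ((-6)(y + 1)).
So |(-4y + 8)/(y + 1) + 6| = 12|y + 7| / (6·|y + 1|).
Require δ ≤ 3, so |y + 1| ≥ |-6| − |y + 7| > 6 − 3 = 3.
Hence |(-4y + 8)/(y + 1) + 6| < 12|y + 7|/(6·3) = (2/3)|y + 7|, which is < ϵ once |y + 7| < (3/2)ϵ.
Take δ = min(3, (3/2)ϵ). Then 0 < |y + 7| < δ forces both bounds, so |(-4y + 8)/(y + 1) + 6| < ϵ.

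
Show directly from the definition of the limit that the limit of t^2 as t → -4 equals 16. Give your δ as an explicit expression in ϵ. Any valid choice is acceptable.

Let ϵ > 0 be given. We seek δ > 0 with 0 < |t + 4| < δ ⇒ |t^2 − 16| < ϵ.
Factor: t^2 − 16 = (t + 4)(t - 4), so |t^2 − 16| = |t + 4|·|t - 4|.
Restrict δ ≤ 2. Then |t + 4| < 2 gives |t| < 6, so by the triangle inequality |t - 4| ≤ 6 + 4 = 10.
Hence |t^2 − 16| ≤ 10|t + 4|, which is < ϵ once |t + 4| < ϵ/10.
Take δ = min(2, ϵ/10). If 0 < |t + 4| < δ then both bounds hold and |t^2 − 16| ≤ 10|t + 4| < 10·(ϵ/10) = ϵ.

δ = min(2, ϵ/10)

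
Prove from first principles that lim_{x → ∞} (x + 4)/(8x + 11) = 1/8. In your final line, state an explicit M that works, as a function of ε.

M = (21/64)/ε

Let ε > 0 be given. We seek M > 0 such that x > M implies |(x + 4)/(8x + 11) − (1/8)| < ε.
(x + 4)/(8x + 11) − (1/8) = (8(x + 4) − (8x + 11)) / (8(8x + 11)) = 21/(8(8x + 11)).
For x > 0 we have 8x + 11 > 8x, so |(x + 4)/(8x + 11) − (1/8)| = 21/(8(8x + 11)) < 21/(8·8x) = (21/64)/x.
Thus |(x + 4)/(8x + 11) − (1/8)| < ε whenever x > (21/64)/ε.
Take M = (21/64)/ε. If x > M then |(x + 4)/(8x + 11) − (1/8)| < (21/64)/x < ε.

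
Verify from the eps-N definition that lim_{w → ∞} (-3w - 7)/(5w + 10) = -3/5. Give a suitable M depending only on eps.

Let eps > 0. We seek M > 0 such that w > M implies |(-3w - 7)/(5w + 10) + 3/5| < eps.
(-3w - 7)/(5w + 10) + 3/5 = (5(-3w - 7) − (-3)(5w + 10)) / (5(5w + 10)) = -5/(5(5w + 10)).
For w > 0 we have 5w + 10 > 5w, so |(-3w - 7)/(5w + 10) + 3/5| = 5/(5(5w + 10)) < 5/(5·5w) = (1/5)/w.
Thus |(-3w - 7)/(5w + 10) + 3/5| < eps whenever w > (1/5)/eps.
Take M = (1/5)/eps. If w > M then |(-3w - 7)/(5w + 10) + 3/5| < (1/5)/w < eps.

M = (1/5)/eps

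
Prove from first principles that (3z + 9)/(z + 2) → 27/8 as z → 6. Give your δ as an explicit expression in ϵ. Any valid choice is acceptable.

δ = min(4, (32/3)ϵ)

Suppose ϵ > 0. We want δ > 0 with 0 < |z − 6| < δ ⇒ |(3z + 9)/(z + 2) − (27/8)| < ϵ.
Combining over a common denominator, (3z + 9)/(z + 2) − (27/8) = [(3z + 9)·8 − 27·(z + 2)] / [8·(z + 2)] = -3(z − 6) / (8(z + 2)).
So |(3z + 9)/(z + 2) − (27/8)| = 3|z − 6| / (8·|z + 2|).
Require δ ≤ 4, so |z + 2| ≥ |8| − |z − 6| > 8 − 4 = 4.
Hence |(3z + 9)/(z + 2) − (27/8)| < 3|z − 6|/(8·4) = (3/32)|z − 6|, which is < ϵ once |z − 6| < (32/3)ϵ.
Take δ = min(4, (32/3)ϵ). Then 0 < |z − 6| < δ forces both bounds, so |(3z + 9)/(z + 2) − (27/8)| < ϵ.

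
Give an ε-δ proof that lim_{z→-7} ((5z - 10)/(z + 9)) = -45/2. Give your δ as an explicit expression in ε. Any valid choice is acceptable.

δ = min(1, (2/55)ε)

Fix ε > 0. We want δ > 0 with 0 < |z + 7| < δ ⇒ |(5z - 10)/(z + 9) + 45/2| < ε.
Combining over a common denominator, (5z - 10)/(z + 9) + 45/2 = [(5z - 10)·2 − (-45)·(z + 9)] / [2·(z + 9)] = 55(z + 7) / (2(z + 9)).
So |(5z - 10)/(z + 9) + 45/2| = 55|z + 7| / (2·|z + 9|).
Restrict δ ≤ 1. Then |z + 7| < 1 gives |z + 9| = |(z + 7) + 2| ≥ 2 − 1 = 1.
Hence |(5z - 10)/(z + 9) + 45/2| < 55|z + 7|/(2·1) = (55/2)|z + 7|, which is < ε once |z + 7| < (2/55)ε.
Take δ = min(1, (2/55)ε). Then 0 < |z + 7| < δ forces both bounds, so |(5z - 10)/(z + 9) + 45/2| < ε.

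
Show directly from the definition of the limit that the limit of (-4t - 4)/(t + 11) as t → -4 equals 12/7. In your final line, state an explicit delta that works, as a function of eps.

Suppose eps > 0. We want delta > 0 with 0 < |t + 4| < delta ⇒ |(-4t - 4)/(t + 11) − (12/7)| < eps.
Combining over a common denominator, (-4t - 4)/(t + 11) − (12/7) = [(-4t - 4)·7 − 12·(t + 11)] / [7·(t + 11)] = -40(t + 4) / (7(t + 11)).
So |(-4t - 4)/(t + 11) − (12/7)| = 40|t + 4| / (7·|t + 11|).
Restrict delta ≤ 7/2. Then |t + 4| < 7/2 gives |t + 11| = |(t + 4) + 7| ≥ 7 − 7/2 = 7/2.
Hence |(-4t - 4)/(t + 11) − (12/7)| < 40|t + 4|/(7·(7/2)) = (80/49)|t + 4|, which is < eps once |t + 4| < (49/80)eps.
Take delta = min(7/2, (49/80)eps). Then 0 < |t + 4| < delta forces both bounds, so |(-4t - 4)/(t + 11) − (12/7)| < eps.

delta = min(7/2, (49/80)eps)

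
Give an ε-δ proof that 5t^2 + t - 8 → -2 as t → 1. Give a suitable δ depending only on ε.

δ = min(2, ε/21)

Let ε > 0 be given. We want δ > 0 such that 0 < |t − 1| < δ implies |(5t^2 + t - 8) + 2| < ε.
(5t^2 + t - 8) + 2 = 5t^2 + t - 6 = (t − 1)(5t + 6).
So |(5t^2 + t - 8) + 2| = |t − 1|·|5t + 6|.
Assume first that |t − 1| < 2, so |t| < 3. Then |5t + 6| ≤ 5·3 + 6 = 21.
Hence |(5t^2 + t - 8) + 2| ≤ 21|t − 1| < ε provided |t − 1| < ε/21.
Choosing δ = min(2, ε/21) ensures both conditions, hence |(5t^2 + t - 8) + 2| < ε.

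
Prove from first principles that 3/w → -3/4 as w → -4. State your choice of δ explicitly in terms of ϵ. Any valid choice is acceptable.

Let ϵ > 0. We seek δ > 0 such that 0 < |w + 4| < δ implies |3/w + 3/4| < ϵ.
|3/w + 3/4| = 3·|-4 − w|/(4·|w|) = 3|w + 4|/(4|w|).
Require δ ≤ 2 so that |w| > 4 − 2 = 2, hence 4|w| > 8.
Then |3/w + 3/4| < 3|w + 4|/8, which is < ϵ when |w + 4| < (8/3)ϵ.
Take δ = min(2, (8/3)ϵ). Then 0 < |w + 4| < δ gives both |w + 4| < 2 and |w + 4| < (8/3)ϵ, so |3/w + 3/4| < ϵ.

δ = min(2, (8/3)ϵ)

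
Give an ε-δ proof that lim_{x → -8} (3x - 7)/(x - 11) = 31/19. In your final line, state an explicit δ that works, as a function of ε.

δ = min(19/2, (361/52)ε)

Suppose ε > 0. We want δ > 0 with 0 < |x + 8| < δ ⇒ |(3x - 7)/(x - 11) − (31/19)| < ε.
Combining over a common denominator, (3x - 7)/(x - 11) − (31/19) = [(3x - 7)·(-19) − (-31)·(x - 11)] / [(-19)·(x - 11)] = -26(x + 8) / ((-19)(x - 11)).
So |(3x - 7)/(x - 11) − (31/19)| = 26|x + 8| / (19·|x − 11|).
Require δ ≤ 19/2, so |x − 11| ≥ |-19| − |x + 8| > 19 − 19/2 = 19/2.
Hence |(3x - 7)/(x - 11) − (31/19)| < 26|x + 8|/(19·(19/2)) = (52/361)|x + 8|, which is < ε once |x + 8| < (361/52)ε.
Take δ = min(19/2, (361/52)ε). Then 0 < |x + 8| < δ forces both bounds, so |(3x - 7)/(x - 11) − (31/19)| < ε.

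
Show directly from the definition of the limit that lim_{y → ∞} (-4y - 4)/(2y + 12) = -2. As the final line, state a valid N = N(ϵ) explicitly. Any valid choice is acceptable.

Fix ϵ > 0. We seek N > 0 such that y > N implies |(-4y - 4)/(2y + 12) + 2| < ϵ.
(-4y - 4)/(2y + 12) + 2 = (2(-4y - 4) − (-4)(2y + 12)) / (2(2y + 12)) = 40/(2(2y + 12)).
For y > 0 we have 2y + 12 > 2y, so |(-4y - 4)/(2y + 12) + 2| = 40/(2(2y + 12)) < 40/(2·2y) = 10/y.
Thus |(-4y - 4)/(2y + 12) + 2| < ϵ whenever y > 10/ϵ.
Take N = 10/ϵ. If y > N then |(-4y - 4)/(2y + 12) + 2| < 10/y < ϵ.

N = 10/ϵ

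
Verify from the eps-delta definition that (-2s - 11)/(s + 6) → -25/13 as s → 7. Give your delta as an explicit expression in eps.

delta = min(13/2, (169/2)eps)

Fix eps > 0. We want delta > 0 with 0 < |s − 7| < delta ⇒ |(-2s - 11)/(s + 6) + 25/13| < eps.
Combining over a common denominator, (-2s - 11)/(s + 6) + 25/13 = [(-2s - 11)·13 − (-25)·(s + 6)] / [13·(s + 6)] = -1(s − 7) / (13(s + 6)).
So |(-2s - 11)/(s + 6) + 25/13| = |s − 7| / (13·|s + 6|).
Require delta ≤ 13/2, so |s + 6| ≥ |13| − |s − 7| > 13 − 13/2 = 13/2.
Hence |(-2s - 11)/(s + 6) + 25/13| < |s − 7|/(13·(13/2)) = (2/169)|s − 7|, which is < eps once |s − 7| < (169/2)eps.
Take delta = min(13/2, (169/2)eps). Then 0 < |s − 7| < delta forces both bounds, so |(-2s - 11)/(s + 6) + 25/13| < eps.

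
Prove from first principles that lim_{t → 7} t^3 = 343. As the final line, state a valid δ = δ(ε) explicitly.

δ = min(1, ε/169)

Let ε > 0 be given. We seek δ > 0 with 0 < |t − 7| < δ ⇒ |t^3 − 343| < ε.
Factor: t^3 − 343 = (t − 7)(t^2 + 7t + 49), so |t^3 − 343| = |t − 7|·|t^2 + 7t + 49|.
Restrict δ ≤ 1. Then |t − 7| < 1 gives |t| < 8, so by the triangle inequality |t^2 + 7t + 49| ≤ 8^2 + 7·8 + 49 = 169.
Hence |t^3 − 343| ≤ 169|t − 7|, which is < ε once |t − 7| < ε/169.
Take δ = min(1, ε/169). If 0 < |t − 7| < δ then both bounds hold and |t^3 − 343| ≤ 169|t − 7| < 169·(ε/169) = ε.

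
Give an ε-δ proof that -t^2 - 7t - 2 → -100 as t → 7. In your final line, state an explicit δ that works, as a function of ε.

δ = min(1, ε/22)

Let ε > 0. We want δ > 0 such that 0 < |t − 7| < δ implies |(-t^2 - 7t - 2) + 100| < ε.
(-t^2 - 7t - 2) + 100 = -t^2 - 7t + 98 = (t − 7)(-t - 14).
So |(-t^2 - 7t - 2) + 100| = |t − 7|·|-t - 14|.
Require δ ≤ 1. Then |t − 7| < 1 gives |t| < 8, and by the triangle inequality |-t - 14| ≤ 8 + 14 = 22.
Hence |(-t^2 - 7t - 2) + 100| ≤ 22|t − 7| < ε provided |t − 7| < ε/22.
Take δ = min(1, ε/22). Then 0 < |t − 7| < δ gives both |t − 7| < 1 and |t − 7| < ε/22, so |(-t^2 - 7t - 2) + 100| < ε.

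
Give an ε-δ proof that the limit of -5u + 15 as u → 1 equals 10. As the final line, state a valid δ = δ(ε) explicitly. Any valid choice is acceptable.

Let ε > 0. We need δ > 0 so that 0 < |u − 1| < δ implies |(-5u + 15) − 10| < ε.
Since (-5u + 15) − 10 = -5(u − 1), we have |(-5u + 15) − 10| = 5|u − 1|.
Thus it suffices that |u − 1| < ε/5.
Take δ = ε/5. If 0 < |u − 1| < δ then |(-5u + 15) − 10| = 5|u − 1| < 5·(ε/5) = ε.

δ = ε/5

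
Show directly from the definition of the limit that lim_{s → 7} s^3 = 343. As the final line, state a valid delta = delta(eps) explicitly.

Fix eps > 0. We seek delta > 0 with 0 < |s − 7| < delta ⇒ |s^3 − 343| < eps.
Factor: s^3 − 343 = (s − 7)(s^2 + 7s + 49), so |s^3 − 343| = |s − 7|·|s^2 + 7s + 49|.
Restrict delta ≤ 2. Then |s − 7| < 2 gives |s| < 9, so by the triangle inequality |s^2 + 7s + 49| ≤ 9^2 + 7·9 + 49 = 193.
Hence |s^3 − 343| ≤ 193|s − 7|, which is < eps once |s − 7| < eps/193.
Take delta = min(2, eps/193). If 0 < |s − 7| < delta then both bounds hold and |s^3 − 343| ≤ 193|s − 7| < 193·(eps/193) = eps.

delta = min(2, eps/193)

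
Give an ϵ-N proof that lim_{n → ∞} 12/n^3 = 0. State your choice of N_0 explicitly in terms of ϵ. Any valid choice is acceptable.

Suppose ϵ > 0. For n ≥ 1, |12/n^3 − 0| = 12/n^3.
12/n^3 < ϵ ⇔ n^3 > 12/ϵ ⇔ n > (12/ϵ)^{1/3}.
Take N_0 = (12/ϵ)^{1/3}. Then n > N_0 implies 12/n^3 < ϵ.

N_0 = (12/ϵ)^{1/3}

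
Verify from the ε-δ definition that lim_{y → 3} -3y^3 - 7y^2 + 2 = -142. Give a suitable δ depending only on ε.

Let ε > 0. We want δ > 0 such that 0 < |y − 3| < δ implies |(-3y^3 - 7y^2 + 2) + 142| < ε.
(-3y^3 - 7y^2 + 2) + 142 = -3y^3 - 7y^2 + 144 = (y − 3)(-3y^2 - 16y - 48).
So |(-3y^3 - 7y^2 + 2) + 142| = |y − 3|·|-3y^2 - 16y - 48|.
Assume first that |y − 3| < 1, so |y| < 4. Then |-3y^2 - 16y - 48| ≤ 3·4^2 + 16·4 + 48 = 160.
Hence |(-3y^3 - 7y^2 + 2) + 142| ≤ 160|y − 3| < ε provided |y − 3| < ε/160.
Choosing δ = min(1, ε/160) ensures both conditions, hence |(-3y^3 - 7y^2 + 2) + 142| < ε.

δ = min(1, ε/160)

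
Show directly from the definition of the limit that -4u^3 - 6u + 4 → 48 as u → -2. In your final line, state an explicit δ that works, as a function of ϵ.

δ = min(1, ϵ/82)

Let ϵ > 0. We want δ > 0 such that 0 < |u + 2| < δ implies |(-4u^3 - 6u + 4) − 48| < ϵ.
(-4u^3 - 6u + 4) − 48 = -4u^3 - 6u - 44 = (u + 2)(-4u^2 + 8u - 22).
So |(-4u^3 - 6u + 4) − 48| = |u + 2|·|-4u^2 + 8u - 22|.
Assume first that |u + 2| < 1, so |u| < 3. Then |-4u^2 + 8u - 22| ≤ 4·3^2 + 8·3 + 22 = 82.
Hence |(-4u^3 - 6u + 4) − 48| ≤ 82|u + 2| < ϵ provided |u + 2| < ϵ/82.
Choosing δ = min(1, ϵ/82) ensures both conditions, hence |(-4u^3 - 6u + 4) − 48| < ϵ.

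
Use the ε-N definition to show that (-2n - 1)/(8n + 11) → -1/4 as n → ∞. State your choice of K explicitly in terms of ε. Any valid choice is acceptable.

Let ε > 0 be given. For n ≥ 1, |(-2n - 1)/(8n + 11) + 1/4| = |14|/(8(8n + 11)) = 14/(8(8n + 11)).
Since 8n + 11 ≥ 8n for n ≥ 1, this is ≤ 14/(8·8n) = (7/32)/n.
So |(-2n - 1)/(8n + 11) + 1/4| < ε whenever n > (7/32)/ε.
Take K = (7/32)/ε. If n > K then |(-2n - 1)/(8n + 11) + 1/4| ≤ (7/32)/n < ε.

K = (7/32)/ε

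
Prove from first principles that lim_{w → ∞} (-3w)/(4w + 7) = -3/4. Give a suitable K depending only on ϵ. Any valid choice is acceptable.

Suppose ϵ > 0. We seek K > 0 such that w > K implies |(-3w)/(4w + 7) + 3/4| < ϵ.
(-3w)/(4w + 7) + 3/4 = (4(-3w) − (-3)(4w + 7)) / (4(4w + 7)) = 21/(4(4w + 7)).
For w > 0 we have 4w + 7 > 4w, so |(-3w)/(4w + 7) + 3/4| = 21/(4(4w + 7)) < 21/(4·4w) = (21/16)/w.
Thus |(-3w)/(4w + 7) + 3/4| < ϵ whenever w > (21/16)/ϵ.
Take K = (21/16)/ϵ. If w > K then |(-3w)/(4w + 7) + 3/4| < (21/16)/w < ϵ.

K = (21/16)/ϵ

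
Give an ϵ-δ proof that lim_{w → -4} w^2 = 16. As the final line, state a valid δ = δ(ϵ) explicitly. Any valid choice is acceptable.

Suppose ϵ > 0. We seek δ > 0 with 0 < |w + 4| < δ ⇒ |w^2 − 16| < ϵ.
Factor: w^2 − 16 = (w + 4)(w - 4), so |w^2 − 16| = |w + 4|·|w - 4|.
Restrict δ ≤ 2. Then |w + 4| < 2 gives |w| < 6, so by the triangle inequality |w - 4| ≤ 6 + 4 = 10.
Hence |w^2 − 16| ≤ 10|w + 4|, which is < ϵ once |w + 4| < ϵ/10.
Take δ = min(2, ϵ/10). If 0 < |w + 4| < δ then both bounds hold and |w^2 − 16| ≤ 10|w + 4| < 10·(ϵ/10) = ϵ.

δ = min(2, ϵ/10)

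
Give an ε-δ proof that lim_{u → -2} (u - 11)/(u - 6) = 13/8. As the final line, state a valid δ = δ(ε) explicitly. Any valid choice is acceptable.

δ = min(4, (32/5)ε)

Let ε > 0 be given. We want δ > 0 with 0 < |u + 2| < δ ⇒ |(u - 11)/(u - 6) − (13/8)| < ε.
Combining over a common denominator, (u - 11)/(u - 6) − (13/8) = [(u - 11)·(-8) − (-13)·(u - 6)] / [(-8)·(u - 6)] = 5(u + 2) / ((-8)(u - 6)).
So |(u - 11)/(u - 6) − (13/8)| = 5|u + 2| / (8·|u − 6|).
Restrict δ ≤ 4. Then |u + 2| < 4 gives |u − 6| = |(u + 2) + (-8)| ≥ 8 − 4 = 4.
Hence |(u - 11)/(u - 6) − (13/8)| < 5|u + 2|/(8·4) = (5/32)|u + 2|, which is < ε once |u + 2| < (32/5)ε.
Take δ = min(4, (32/5)ε). Then 0 < |u + 2| < δ forces both bounds, so |(u - 11)/(u - 6) − (13/8)| < ε.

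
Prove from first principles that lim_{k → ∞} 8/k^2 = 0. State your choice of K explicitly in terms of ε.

K = (8/ε)^{1/2}

Let ε > 0. For k ≥ 1, |8/k^2 − 0| = 8/k^2.
8/k^2 < ε ⇔ k^2 > 8/ε ⇔ k > (8/ε)^{1/2}.
Take K = (8/ε)^{1/2}. Then k > K implies 8/k^2 < ε.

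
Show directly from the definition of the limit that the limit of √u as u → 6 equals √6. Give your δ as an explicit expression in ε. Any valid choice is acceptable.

δ = min(6, √6·ε)

Let ε > 0. We want δ > 0 such that 0 < |u − 6| < δ implies |√u − √6| < ε.
Multiplying by the conjugate, |√u − √6| = |u − 6|/(√u + √6).
Restrict δ ≤ 6 so that |u − 6| < 6 forces u > 0, and then √u + √6 > √6.
Hence |√u − √6| < |u − 6|/√6, which is < ε once |u − 6| < √6·ε.
Take δ = min(6, √6·ε). If 0 < |u − 6| < δ then u > 0 and |√u − √6| < |u − 6|/√6 < ε.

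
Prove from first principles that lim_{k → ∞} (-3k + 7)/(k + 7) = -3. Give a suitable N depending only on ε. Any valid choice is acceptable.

N = 28/ε

Let ε > 0 be given. For k ≥ 1, |(-3k + 7)/(k + 7) + 3| = |28|/((k + 7)) = 28/((k + 7)).
Since k + 7 ≥ k for k ≥ 1, this is ≤ 28/(k) = 28/k.
So |(-3k + 7)/(k + 7) + 3| < ε whenever k > 28/ε.
Take N = 28/ε. If k > N then |(-3k + 7)/(k + 7) + 3| ≤ 28/k < ε.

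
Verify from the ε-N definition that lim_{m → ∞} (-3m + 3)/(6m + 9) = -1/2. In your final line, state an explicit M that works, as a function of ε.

Let ε > 0. For m ≥ 1, |(-3m + 3)/(6m + 9) + 1/2| = |45|/(6(6m + 9)) = 45/(6(6m + 9)).
Since 6m + 9 ≥ 6m for m ≥ 1, this is ≤ 45/(6·6m) = (5/4)/m.
So |(-3m + 3)/(6m + 9) + 1/2| < ε whenever m > (5/4)/ε.
Take M = (5/4)/ε. If m > M then |(-3m + 3)/(6m + 9) + 1/2| ≤ (5/4)/m < ε.

M = (5/4)/ε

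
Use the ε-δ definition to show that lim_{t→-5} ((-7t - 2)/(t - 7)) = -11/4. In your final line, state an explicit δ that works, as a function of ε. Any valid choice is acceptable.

Suppose ε > 0. We want δ > 0 with 0 < |t + 5| < δ ⇒ |(-7t - 2)/(t - 7) + 11/4| < ε.
Combining over a common denominator, (-7t - 2)/(t - 7) + 11/4 = [(-7t - 2)·(-12) − 33·(t - 7)] / [(-12)·(t - 7)] = 51(t + 5) / ((-12)(t - 7)).
So |(-7t - 2)/(t - 7) + 11/4| = 51|t + 5| / (12·|t − 7|).
Require δ ≤ 6, so |t − 7| ≥ |-12| − |t + 5| > 12 − 6 = 6.
Hence |(-7t - 2)/(t - 7) + 11/4| < 51|t + 5|/(12·6) = (17/24)|t + 5|, which is < ε once |t + 5| < (24/17)ε.
Take δ = min(6, (24/17)ε). Then 0 < |t + 5| < δ forces both bounds, so |(-7t - 2)/(t - 7) + 11/4| < ε.

δ = min(6, (24/17)ε)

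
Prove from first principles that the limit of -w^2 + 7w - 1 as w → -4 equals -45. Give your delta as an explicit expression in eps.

delta = min(1, eps/16)

Suppose eps > 0. We want delta > 0 such that 0 < |w + 4| < delta implies |(-w^2 + 7w - 1) + 45| < eps.
(-w^2 + 7w - 1) + 45 = -w^2 + 7w + 44 = (w + 4)(-w + 11).
So |(-w^2 + 7w - 1) + 45| = |w + 4|·|-w + 11|.
Require delta ≤ 1. Then |w + 4| < 1 gives |w| < 5, and by the triangle inequality |-w + 11| ≤ 5 + 11 = 16.
Hence |(-w^2 + 7w - 1) + 45| ≤ 16|w + 4| < eps provided |w + 4| < eps/16.
Take delta = min(1, eps/16). Then 0 < |w + 4| < delta gives both |w + 4| < 1 and |w + 4| < eps/16, so |(-w^2 + 7w - 1) + 45| < eps.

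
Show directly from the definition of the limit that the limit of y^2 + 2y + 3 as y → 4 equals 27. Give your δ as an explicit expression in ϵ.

Fix ϵ > 0. We want δ > 0 such that 0 < |y − 4| < δ implies |(y^2 + 2y + 3) − 27| < ϵ.
(y^2 + 2y + 3) − 27 = y^2 + 2y - 24 = (y − 4)(y + 6).
So |(y^2 + 2y + 3) − 27| = |y − 4|·|y + 6|.
Assume first that |y − 4| < 1, so |y| < 5. Then |y + 6| ≤ 5 + 6 = 11.
Hence |(y^2 + 2y + 3) − 27| ≤ 11|y − 4| < ϵ provided |y − 4| < ϵ/11.
Take δ = min(1, ϵ/11). Then 0 < |y − 4| < δ gives both |y − 4| < 1 and |y − 4| < ϵ/11, so |(y^2 + 2y + 3) − 27| < ϵ.

δ = min(1, ϵ/11)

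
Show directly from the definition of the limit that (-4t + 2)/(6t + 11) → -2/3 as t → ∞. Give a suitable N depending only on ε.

Fix ε > 0. We seek N > 0 such that t > N implies |(-4t + 2)/(6t + 11) + 2/3| < ε.
(-4t + 2)/(6t + 11) + 2/3 = (6(-4t + 2) − (-4)(6t + 11)) / (6(6t + 11)) = 56/(6(6t + 11)).
For t > 0 we have 6t + 11 > 6t, so |(-4t + 2)/(6t + 11) + 2/3| = 56/(6(6t + 11)) < 56/(6·6t) = (14/9)/t.
Thus |(-4t + 2)/(6t + 11) + 2/3| < ε whenever t > (14/9)/ε.
Take N = (14/9)/ε. If t > N then |(-4t + 2)/(6t + 11) + 2/3| < (14/9)/t < ε.

N = (14/9)/ε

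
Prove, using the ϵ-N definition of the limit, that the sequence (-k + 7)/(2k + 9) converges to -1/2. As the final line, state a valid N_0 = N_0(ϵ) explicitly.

N_0 = (23/4)/ϵ

Let ϵ > 0 be given. For k ≥ 1, |(-k + 7)/(2k + 9) + 1/2| = |23|/(2(2k + 9)) = 23/(2(2k + 9)).
Since 2k + 9 ≥ 2k for k ≥ 1, this is ≤ 23/(2·2k) = (23/4)/k.
So |(-k + 7)/(2k + 9) + 1/2| < ϵ whenever k > (23/4)/ϵ.
Take N_0 = (23/4)/ϵ. If k > N_0 then |(-k + 7)/(2k + 9) + 1/2| ≤ (23/4)/k < ϵ.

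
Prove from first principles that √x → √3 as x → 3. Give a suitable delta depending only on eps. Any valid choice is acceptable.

Suppose eps > 0. We want delta > 0 such that 0 < |x − 3| < delta implies |√x − √3| < eps.
Multiplying by the conjugate, |√x − √3| = |x − 3|/(√x + √3).
Restrict delta ≤ 3 so that |x − 3| < 3 forces x > 0, and then √x + √3 > √3.
Hence |√x − √3| < |x − 3|/√3, which is < eps once |x − 3| < √3·eps.
Take delta = min(3, √3·eps). If 0 < |x − 3| < delta then x > 0 and |√x − √3| < |x − 3|/√3 < eps.

delta = min(3, √3·eps)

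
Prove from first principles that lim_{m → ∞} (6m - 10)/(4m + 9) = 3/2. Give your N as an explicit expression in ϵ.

Suppose ϵ > 0. For m ≥ 1, |(6m - 10)/(4m + 9) − (3/2)| = |-94|/(4(4m + 9)) = 94/(4(4m + 9)).
Since 4m + 9 ≥ 4m for m ≥ 1, this is ≤ 94/(4·4m) = (47/8)/m.
So |(6m - 10)/(4m + 9) − (3/2)| < ϵ whenever m > (47/8)/ϵ.
Take N = (47/8)/ϵ. If m > N then |(6m - 10)/(4m + 9) − (3/2)| ≤ (47/8)/m < ϵ.

N = (47/8)/ϵ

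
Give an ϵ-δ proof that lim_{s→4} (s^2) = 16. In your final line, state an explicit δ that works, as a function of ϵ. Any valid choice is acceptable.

Let ϵ > 0. We seek δ > 0 with 0 < |s − 4| < δ ⇒ |s^2 − 16| < ϵ.
Factor: s^2 − 16 = (s − 4)(s + 4), so |s^2 − 16| = |s − 4|·|s + 4|.
Restrict δ ≤ 2. Then |s − 4| < 2 gives |s| < 6, so by the triangle inequality |s + 4| ≤ 6 + 4 = 10.
Hence |s^2 − 16| ≤ 10|s − 4|, which is < ϵ once |s − 4| < ϵ/10.
Take δ = min(2, ϵ/10). If 0 < |s − 4| < δ then both bounds hold and |s^2 − 16| ≤ 10|s − 4| < 10·(ϵ/10) = ϵ.

δ = min(2, ϵ/10)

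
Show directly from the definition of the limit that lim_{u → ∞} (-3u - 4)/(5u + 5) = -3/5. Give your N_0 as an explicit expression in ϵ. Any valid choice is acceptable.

Fix ϵ > 0. We seek N_0 > 0 such that u > N_0 implies |(-3u - 4)/(5u + 5) + 3/5| < ϵ.
(-3u - 4)/(5u + 5) + 3/5 = (5(-3u - 4) − (-3)(5u + 5)) / (5(5u + 5)) = -5/(5(5u + 5)).
For u > 0 we have 5u + 5 > 5u, so |(-3u - 4)/(5u + 5) + 3/5| = 5/(5(5u + 5)) < 5/(5·5u) = (1/5)/u.
Thus |(-3u - 4)/(5u + 5) + 3/5| < ϵ whenever u > (1/5)/ϵ.
Take N_0 = (1/5)/ϵ. If u > N_0 then |(-3u - 4)/(5u + 5) + 3/5| < (1/5)/u < ϵ.

N_0 = (1/5)/ϵ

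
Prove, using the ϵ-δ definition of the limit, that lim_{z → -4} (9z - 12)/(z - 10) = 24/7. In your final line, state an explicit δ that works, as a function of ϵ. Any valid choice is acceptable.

Let ϵ > 0 be given. We want δ > 0 with 0 < |z + 4| < δ ⇒ |(9z - 12)/(z - 10) − (24/7)| < ϵ.
Combining over a common denominator, (9z - 12)/(z - 10) − (24/7) = [(9z - 12)·(-14) − (-48)·(z - 10)] / [(-14)·(z - 10)] = -78(z + 4) / ((-14)(z - 10)).
So |(9z - 12)/(z - 10) − (24/7)| = 78|z + 4| / (14·|z − 10|).
Restrict δ ≤ 7. Then |z + 4| < 7 gives |z − 10| = |(z + 4) + (-14)| ≥ 14 − 7 = 7.
Hence |(9z - 12)/(z - 10) − (24/7)| < 78|z + 4|/(14·7) = (39/49)|z + 4|, which is < ϵ once |z + 4| < (49/39)ϵ.
Take δ = min(7, (49/39)ϵ). Then 0 < |z + 4| < δ forces both bounds, so |(9z - 12)/(z - 10) − (24/7)| < ϵ.

δ = min(7, (49/39)ϵ)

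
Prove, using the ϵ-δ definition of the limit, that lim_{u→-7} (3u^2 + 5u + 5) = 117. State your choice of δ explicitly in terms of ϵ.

δ = min(1, ϵ/40)

Fix ϵ > 0. We want δ > 0 such that 0 < |u + 7| < δ implies |(3u^2 + 5u + 5) − 117| < ϵ.
(3u^2 + 5u + 5) − 117 = 3u^2 + 5u - 112 = (u + 7)(3u - 16).
So |(3u^2 + 5u + 5) − 117| = |u + 7|·|3u - 16|.
Require δ ≤ 1. Then |u + 7| < 1 gives |u| < 8, and by the triangle inequality |3u - 16| ≤ 3·8 + 16 = 40.
Hence |(3u^2 + 5u + 5) − 117| ≤ 40|u + 7| < ϵ provided |u + 7| < ϵ/40.
Choosing δ = min(1, ϵ/40) ensures both conditions, hence |(3u^2 + 5u + 5) − 117| < ϵ.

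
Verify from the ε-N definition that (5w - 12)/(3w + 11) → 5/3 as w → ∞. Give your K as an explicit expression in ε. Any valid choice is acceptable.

Let ε > 0. We seek K > 0 such that w > K implies |(5w - 12)/(3w + 11) − (5/3)| < ε.
(5w - 12)/(3w + 11) − (5/3) = (3(5w - 12) − 5(3w + 11)) / (3(3w + 11)) = -91/(3(3w + 11)).
For w > 0 we have 3w + 11 > 3w, so |(5w - 12)/(3w + 11) − (5/3)| = 91/(3(3w + 11)) < 91/(3·3w) = (91/9)/w.
Thus |(5w - 12)/(3w + 11) − (5/3)| < ε whenever w > (91/9)/ε.
Take K = (91/9)/ε. If w > K then |(5w - 12)/(3w + 11) − (5/3)| < (91/9)/w < ε.

K = (91/9)/ε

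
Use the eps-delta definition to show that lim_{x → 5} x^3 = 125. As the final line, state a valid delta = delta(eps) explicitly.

Suppose eps > 0. We seek delta > 0 with 0 < |x − 5| < delta ⇒ |x^3 − 125| < eps.
Factor: x^3 − 125 = (x − 5)(x^2 + 5x + 25), so |x^3 − 125| = |x − 5|·|x^2 + 5x + 25|.
Restrict delta ≤ 1. Then |x − 5| < 1 gives |x| < 6, so by the triangle inequality |x^2 + 5x + 25| ≤ 6^2 + 5·6 + 25 = 91.
Hence |x^3 − 125| ≤ 91|x − 5|, which is < eps once |x − 5| < eps/91.
Take delta = min(1, eps/91). If 0 < |x − 5| < delta then both bounds hold and |x^3 − 125| ≤ 91|x − 5| < 91·(eps/91) = eps.

delta = min(1, eps/91)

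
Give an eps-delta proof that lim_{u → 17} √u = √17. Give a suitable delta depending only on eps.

Let eps > 0 be given. We want delta > 0 such that 0 < |u − 17| < delta implies |√u − √17| < eps.
Rationalise: √u − √17 = (u − 17)/(√u + √17), so |√u − √17| = |u − 17|/(√u + √17).
Restrict delta ≤ 17 so that |u − 17| < 17 forces u > 0, and then √u + √17 > √17.
Hence |√u − √17| < |u − 17|/√17, which is < eps once |u − 17| < √17·eps.
Take delta = min(17, √17·eps). If 0 < |u − 17| < delta then u > 0 and |√u − √17| < |u − 17|/√17 < eps.

delta = min(17, √17·eps)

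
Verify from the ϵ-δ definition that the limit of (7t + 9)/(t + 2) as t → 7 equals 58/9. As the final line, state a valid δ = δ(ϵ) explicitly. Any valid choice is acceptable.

Let ϵ > 0. We want δ > 0 with 0 < |t − 7| < δ ⇒ |(7t + 9)/(t + 2) − (58/9)| < ϵ.
Combining over a common denominator, (7t + 9)/(t + 2) − (58/9) = [(7t + 9)·9 − 58·(t + 2)] / [9·(t + 2)] = 5(t − 7) / (9(t + 2)).
So |(7t + 9)/(t + 2) − (58/9)| = 5|t − 7| / (9·|t + 2|).
Require δ ≤ 9/2, so |t + 2| ≥ |9| − |t − 7| > 9 − 9/2 = 9/2.
Hence |(7t + 9)/(t + 2) − (58/9)| < 5|t − 7|/(9·(9/2)) = (10/81)|t − 7|, which is < ϵ once |t − 7| < (81/10)ϵ.
Take δ = min(9/2, (81/10)ϵ). Then 0 < |t − 7| < δ forces both bounds, so |(7t + 9)/(t + 2) − (58/9)| < ϵ.

δ = min(9/2, (81/10)ϵ)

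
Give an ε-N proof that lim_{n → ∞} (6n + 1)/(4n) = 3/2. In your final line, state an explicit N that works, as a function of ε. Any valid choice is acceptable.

Fix ε > 0. For n ≥ 1, |(6n + 1)/(4n) − (3/2)| = |4|/(4(4n)) = 4/(4(4n)).
Since 4n ≥ 4n for n ≥ 1, this is ≤ 4/(4·4n) = (1/4)/n.
So |(6n + 1)/(4n) − (3/2)| < ε whenever n > (1/4)/ε.
Take N = (1/4)/ε. If n > N then |(6n + 1)/(4n) − (3/2)| ≤ (1/4)/n < ε.

N = (1/4)/ε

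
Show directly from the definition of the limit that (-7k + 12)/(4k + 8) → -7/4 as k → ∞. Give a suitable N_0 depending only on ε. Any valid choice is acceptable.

N_0 = (13/2)/ε

Suppose ε > 0. For k ≥ 1, |(-7k + 12)/(4k + 8) + 7/4| = |104|/(4(4k + 8)) = 104/(4(4k + 8)).
Since 4k + 8 ≥ 4k for k ≥ 1, this is ≤ 104/(4·4k) = (13/2)/k.
So |(-7k + 12)/(4k + 8) + 7/4| < ε whenever k > (13/2)/ε.
Take N_0 = (13/2)/ε. If k > N_0 then |(-7k + 12)/(4k + 8) + 7/4| ≤ (13/2)/k < ε.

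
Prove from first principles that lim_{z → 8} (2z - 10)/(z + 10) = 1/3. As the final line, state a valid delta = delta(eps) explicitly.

delta = min(9, (27/5)eps)

Suppose eps > 0. We want delta > 0 with 0 < |z − 8| < delta ⇒ |(2z - 10)/(z + 10) − (1/3)| < eps.
Combining over a common denominator, (2z - 10)/(z + 10) − (1/3) = [(2z - 10)·18 − 6·(z + 10)] / [18·(z + 10)] = 30(z − 8) / (18(z + 10)).
So |(2z - 10)/(z + 10) − (1/3)| = 30|z − 8| / (18·|z + 10|).
Require delta ≤ 9, so |z + 10| ≥ |18| − |z − 8| > 18 − 9 = 9.
Hence |(2z - 10)/(z + 10) − (1/3)| < 30|z − 8|/(18·9) = (5/27)|z − 8|, which is < eps once |z − 8| < (27/5)eps.
Take delta = min(9, (27/5)eps). Then 0 < |z − 8| < delta forces both bounds, so |(2z - 10)/(z + 10) − (1/3)| < eps.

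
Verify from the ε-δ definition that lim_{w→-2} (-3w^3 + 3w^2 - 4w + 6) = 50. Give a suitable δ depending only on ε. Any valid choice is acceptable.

Suppose ε > 0. We want δ > 0 such that 0 < |w + 2| < δ implies |(-3w^3 + 3w^2 - 4w + 6) − 50| < ε.
(-3w^3 + 3w^2 - 4w + 6) − 50 = -3w^3 + 3w^2 - 4w - 44 = (w + 2)(-3w^2 + 9w - 22).
So |(-3w^3 + 3w^2 - 4w + 6) − 50| = |w + 2|·|-3w^2 + 9w - 22|.
Require δ ≤ 2. Then |w + 2| < 2 gives |w| < 4, and by the triangle inequality |-3w^2 + 9w - 22| ≤ 3·4^2 + 9·4 + 22 = 106.
Hence |(-3w^3 + 3w^2 - 4w + 6) − 50| ≤ 106|w + 2| < ε provided |w + 2| < ε/106.
Choosing δ = min(2, ε/106) ensures both conditions, hence |(-3w^3 + 3w^2 - 4w + 6) − 50| < ε.

δ = min(2, ε/106)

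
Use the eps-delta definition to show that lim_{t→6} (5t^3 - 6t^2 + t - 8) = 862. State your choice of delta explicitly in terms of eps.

Let eps > 0 be given. We want delta > 0 such that 0 < |t − 6| < delta implies |(5t^3 - 6t^2 + t - 8) − 862| < eps.
(5t^3 - 6t^2 + t - 8) − 862 = 5t^3 - 6t^2 + t - 870 = (t − 6)(5t^2 + 24t + 145).
So |(5t^3 - 6t^2 + t - 8) − 862| = |t − 6|·|5t^2 + 24t + 145|.
Require delta ≤ 1. Then |t − 6| < 1 gives |t| < 7, and by the triangle inequality |5t^2 + 24t + 145| ≤ 5·7^2 + 24·7 + 145 = 558.
Hence |(5t^3 - 6t^2 + t - 8) − 862| ≤ 558|t − 6| < eps provided |t − 6| < eps/558.
Take delta = min(1, eps/558). Then 0 < |t − 6| < delta gives both |t − 6| < 1 and |t − 6| < eps/558, so |(5t^3 - 6t^2 + t - 8) − 862| < eps.

delta = min(1, eps/558)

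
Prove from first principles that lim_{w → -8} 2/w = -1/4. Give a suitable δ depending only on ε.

Let ε > 0. We seek δ > 0 such that 0 < |w + 8| < δ implies |2/w + 1/4| < ε.
|2/w + 1/4| = 2·|-8 − w|/(8·|w|) = 2|w + 8|/(8|w|).
Require δ ≤ 4 so that |w| > 8 − 4 = 4, hence 8|w| > 32.
Then |2/w + 1/4| < 2|w + 8|/32, which is < ε when |w + 8| < 16ε.
Take δ = min(4, 16ε). Then 0 < |w + 8| < δ gives both |w + 8| < 4 and |w + 8| < 16ε, so |2/w + 1/4| < ε.

δ = min(4, 16ε)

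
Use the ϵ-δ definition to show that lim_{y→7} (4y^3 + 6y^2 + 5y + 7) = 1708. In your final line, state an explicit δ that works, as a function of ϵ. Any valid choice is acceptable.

Fix ϵ > 0. We want δ > 0 such that 0 < |y − 7| < δ implies |(4y^3 + 6y^2 + 5y + 7) − 1708| < ϵ.
(4y^3 + 6y^2 + 5y + 7) − 1708 = 4y^3 + 6y^2 + 5y - 1701 = (y − 7)(4y^2 + 34y + 243).
So |(4y^3 + 6y^2 + 5y + 7) − 1708| = |y − 7|·|4y^2 + 34y + 243|.
Require δ ≤ 1. Then |y − 7| < 1 gives |y| < 8, and by the triangle inequality |4y^2 + 34y + 243| ≤ 4·8^2 + 34·8 + 243 = 771.
Hence |(4y^3 + 6y^2 + 5y + 7) − 1708| ≤ 771|y − 7| < ϵ provided |y − 7| < ϵ/771.
Choosing δ = min(1, ϵ/771) ensures both conditions, hence |(4y^3 + 6y^2 + 5y + 7) − 1708| < ϵ.

δ = min(1, ϵ/771)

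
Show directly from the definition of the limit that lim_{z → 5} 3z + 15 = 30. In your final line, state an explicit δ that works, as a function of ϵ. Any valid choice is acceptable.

δ = ϵ/3

Suppose ϵ > 0. We need δ > 0 so that 0 < |z − 5| < δ implies |(3z + 15) − 30| < ϵ.
|(3z + 15) − 30| = |3z - 15| = 3|z − 5|.
Thus it suffices that |z − 5| < ϵ/3.
Choosing δ = ϵ/3 gives |(3z + 15) − 30| = 3|z − 5| < ϵ whenever |z − 5| < δ.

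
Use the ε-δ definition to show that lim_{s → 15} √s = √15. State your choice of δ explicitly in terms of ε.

Let ε > 0 be given. We want δ > 0 such that 0 < |s − 15| < δ implies |√s − √15| < ε.
Rationalise: √s − √15 = (s − 15)/(√s + √15), so |√s − √15| = |s − 15|/(√s + √15).
Restrict δ ≤ 15 so that |s − 15| < 15 forces s > 0, and then √s + √15 > √15.
Hence |√s − √15| < |s − 15|/√15, which is < ε once |s − 15| < √15·ε.
Take δ = min(15, √15·ε). If 0 < |s − 15| < δ then s > 0 and |√s − √15| < |s − 15|/√15 < ε.

δ = min(15, √15·ε)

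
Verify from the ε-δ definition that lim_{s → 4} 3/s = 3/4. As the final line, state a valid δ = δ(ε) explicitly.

δ = min(2, (8/3)ε)

Suppose ε > 0. We seek δ > 0 such that 0 < |s − 4| < δ implies |3/s − (3/4)| < ε.
|3/s − (3/4)| = 3·|4 − s|/(4·|s|) = 3|s − 4|/(4|s|).
Restrict δ ≤ 2. Then |s − 4| < 2 gives |s| > 2, so 4|s| > 8.
Then |3/s − (3/4)| < 3|s − 4|/8, which is < ε when |s − 4| < (8/3)ε.
Take δ = min(2, (8/3)ε). Then 0 < |s − 4| < δ gives both |s − 4| < 2 and |s − 4| < (8/3)ε, so |3/s − (3/4)| < ε.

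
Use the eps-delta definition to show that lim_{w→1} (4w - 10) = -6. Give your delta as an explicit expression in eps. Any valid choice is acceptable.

delta = eps/4

Fix eps > 0. We need delta > 0 so that 0 < |w − 1| < delta implies |(4w - 10) + 6| < eps.
|(4w - 10) + 6| = |4w - 4| = 4|w − 1|.
Thus it suffices that |w − 1| < eps/4.
Take delta = eps/4. If 0 < |w − 1| < delta then |(4w - 10) + 6| = 4|w − 1| < 4·(eps/4) = eps.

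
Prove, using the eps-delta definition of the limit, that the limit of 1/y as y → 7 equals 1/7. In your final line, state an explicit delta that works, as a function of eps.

delta = min(7/2, (49/2)eps)

Let eps > 0 be given. We seek delta > 0 such that 0 < |y − 7| < delta implies |1/y − (1/7)| < eps.
|1/y − (1/7)| = |7 − y|/(7·|y|) = |y − 7|/(7|y|).
Restrict delta ≤ 7/2. Then |y − 7| < 7/2 gives |y| > 7/2, so 7|y| > 49/2.
Then |1/y − (1/7)| < |y − 7|/(49/2), which is < eps when |y − 7| < (49/2)eps.
Take delta = min(7/2, (49/2)eps). Then 0 < |y − 7| < delta gives both |y − 7| < 7/2 and |y − 7| < (49/2)eps, so |1/y − (1/7)| < eps.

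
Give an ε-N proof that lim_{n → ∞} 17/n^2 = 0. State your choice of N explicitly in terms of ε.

N = (17/ε)^{1/2}

Suppose ε > 0. For n ≥ 1, |17/n^2 − 0| = 17/n^2.
17/n^2 < ε ⇔ n^2 > 17/ε ⇔ n > (17/ε)^{1/2}.
Take N = (17/ε)^{1/2}. Then n > N implies 17/n^2 < ε.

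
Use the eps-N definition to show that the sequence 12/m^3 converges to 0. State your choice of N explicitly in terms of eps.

N = (12/eps)^{1/3}

Let eps > 0 be given. For m ≥ 1, |12/m^3 − 0| = 12/m^3.
12/m^3 < eps ⇔ m^3 > 12/eps ⇔ m > (12/eps)^{1/3}.
Take N = (12/eps)^{1/3}. Then m > N implies 12/m^3 < eps.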